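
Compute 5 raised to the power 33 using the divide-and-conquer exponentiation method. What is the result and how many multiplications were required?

Computing 5^33 by squaring (build up from 5^1; each line after the first costs one multiplication):

5^1 = 5
5^2 = (5^1)^2 = 5^2 = 25
5^4 = (5^2)^2 = 25^2 = 625
5^8 = (5^4)^2 = 625^2 = 390625
5^16 = (5^8)^2 = 390625^2 = 152587890625
5^32 = (5^16)^2 = 152587890625^2 = 23283064365386962890625
5^33 = 5 * 5^32 = 5 * 23283064365386962890625 = 116415321826934814453125

Result: 116415321826934814453125
Multiplications needed: 6 (6 lines after 5^1)

5^33 = 116415321826934814453125. Using exponentiation by squaring, this requires 6 multiplications. The key idea: if the exponent is even, square the half-power; if odd, multiply by the base once.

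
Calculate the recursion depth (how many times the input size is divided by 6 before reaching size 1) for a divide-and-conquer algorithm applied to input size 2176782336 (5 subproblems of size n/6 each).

For divide and conquer with division factor 6:

Problem sizes at each level:
Level 0: 2176782336
Level 1: 362797056
Level 2: 60466176
Level 3: 10077696
Level 4: 1679616
Level 5: 279936
Level 6: 46656
Level 7: 7776
Level 8: 1296
Level 9: 216
Level 10: 36
Level 11: 6
Level 12: 1

The root is level 0 and the size-1 base case is level 12 (the tree spans levels 0 through 12, i.e. 13 levels counting the root), so the depth is the number of divisions: log_6(2176782336) = 12

The recursion tree depth is log_6(2176782336) = 12. At each level, the problem size is divided by 6, so it takes 12 divisions to reduce to a base case of size 1. The algorithm makes 5 recursive calls at each level.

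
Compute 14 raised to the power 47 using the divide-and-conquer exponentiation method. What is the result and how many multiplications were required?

Computing 14^47 by squaring (build up from 14^1; each line after the first costs one multiplication):

14^1 = 14
14^2 = (14^1)^2 = 14^2 = 196
14^4 = (14^2)^2 = 196^2 = 38416
14^5 = 14 * 14^4 = 14 * 38416 = 537824
14^10 = (14^5)^2 = 537824^2 = 289254654976
14^11 = 14 * 14^10 = 14 * 289254654976 = 4049565169664
14^22 = (14^11)^2 = 4049565169664^2 = 16398978063355821105872896
14^23 = 14 * 14^22 = 14 * 16398978063355821105872896 = 229585692886981495482220544
14^46 = (14^23)^2 = 229585692886981495482220544^2 = 52709590378395385649697127909589319306203213055655936
14^47 = 14 * 14^46 = 14 * 52709590378395385649697127909589319306203213055655936 = 737934265297535399095759790734250470286844982779183104

Result: 737934265297535399095759790734250470286844982779183104
Multiplications needed: 9 (9 lines after 14^1)

14^47 = 737934265297535399095759790734250470286844982779183104. Using exponentiation by squaring, this requires 9 multiplications. The key idea: if the exponent is even, square the half-power; if odd, multiply by the base once.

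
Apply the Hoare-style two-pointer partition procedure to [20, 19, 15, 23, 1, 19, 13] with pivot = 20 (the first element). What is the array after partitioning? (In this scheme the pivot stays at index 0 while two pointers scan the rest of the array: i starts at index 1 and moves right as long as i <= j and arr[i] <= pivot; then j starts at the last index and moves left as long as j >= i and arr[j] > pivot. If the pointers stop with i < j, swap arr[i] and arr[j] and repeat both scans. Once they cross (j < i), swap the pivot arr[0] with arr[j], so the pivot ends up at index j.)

Hoare-style two-pointer partition with pivot = 20:

Initial array: [20, 19, 15, 23, 1, 19, 13]

Pointers start at i = 1, j = 6.
i stops at index 3 (arr[3]=23 > 20), j stops at index 6 (arr[6]=13 <= 20): swap arr[3] and arr[6], array becomes [20, 19, 15, 13, 1, 19, 23]
i ends at 6, j ends at 5: the pointers have crossed (j < i), so scanning stops.

Swap pivot arr[0] with arr[5] to place pivot at position 5: [19, 19, 15, 13, 1, 20, 23]
Pivot position: 5

After partitioning with pivot 20, the array becomes [19, 19, 15, 13, 1, 20, 23]. The pivot is placed at index 5. All elements to the left of the pivot are <= 20, and all elements to the right are > 20.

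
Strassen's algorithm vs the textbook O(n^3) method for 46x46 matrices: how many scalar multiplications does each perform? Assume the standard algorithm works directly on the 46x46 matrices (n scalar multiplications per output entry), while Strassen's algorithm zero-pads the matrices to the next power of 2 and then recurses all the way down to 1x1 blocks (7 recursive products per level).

Matrix multiplication for 46x46 matrices:

Strassen's algorithm requires power-of-2 dimensions. Pad 46x46 to 64x64 (next power of 2).

Standard algorithm: 46^3 = 97336 multiplications
Strassen's algorithm: 7^(log2(64)) = 7^6 = 117649 multiplications
Difference: 97336 - 117649 = -20313 (Strassen uses MORE here due to padding overhead — for small or just-over-power-of-2 n, padding can outweigh the per-level savings)

Standard: 97336 multiplications (46^3). Strassen: 117649 multiplications (7^6, after padding to 64x64). Strassen reduces 8 recursive multiplications to 7 at each level.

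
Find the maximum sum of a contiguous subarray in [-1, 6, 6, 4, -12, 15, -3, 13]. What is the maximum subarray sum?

Using Kadane's algorithm on [-1, 6, 6, 4, -12, 15, -3, 13]:

Scanning through the array:
Position 1 (value 6): max_ending_here = 6, max_so_far = 6
Position 2 (value 6): max_ending_here = 12, max_so_far = 12
Position 3 (value 4): max_ending_here = 16, max_so_far = 16
Position 4 (value -12): max_ending_here = 4, max_so_far = 16
Position 5 (value 15): max_ending_here = 19, max_so_far = 19
Position 6 (value -3): max_ending_here = 16, max_so_far = 19
Position 7 (value 13): max_ending_here = 29, max_so_far = 29

Maximum subarray: [6, 6, 4, -12, 15, -3, 13]
Maximum sum: 29

The maximum subarray is [6, 6, 4, -12, 15, -3, 13] with sum 29. This subarray runs from index 1 to index 7.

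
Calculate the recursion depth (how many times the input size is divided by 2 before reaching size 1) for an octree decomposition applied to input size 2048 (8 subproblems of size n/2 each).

For divide and conquer with division factor 2:

Problem sizes at each level:
Level 0: 2048
Level 1: 1024
Level 2: 512
Level 3: 256
Level 4: 128
Level 5: 64
Level 6: 32
Level 7: 16
Level 8: 8
Level 9: 4
Level 10: 2
Level 11: 1

The root is level 0 and the size-1 base case is level 11 (the tree spans levels 0 through 11, i.e. 12 levels counting the root), so the depth is the number of divisions: log_2(2048) = 11

The recursion tree depth is log_2(2048) = 11. At each level, the problem size is divided by 2, so it takes 11 divisions to reduce to a base case of size 1. The algorithm makes 8 recursive calls at each level.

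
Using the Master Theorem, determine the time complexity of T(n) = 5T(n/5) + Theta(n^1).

Master Theorem for T(n) = 5T(n/5) + O(n^1):

a = 5, b = 5, c = 1
log_b(a) = log_5(5) = 1.0000

Case 2: c = 1 = log_5(5) = 1.0000
T(n) = O(n^1 log n) = O(n log n)

For T(n) = 5T(n/5) + O(n^1): log_5(5) = 1.0000. This is Case 2 of the Master Theorem (c = log_b(a), equal work at all levels), giving O(n log n).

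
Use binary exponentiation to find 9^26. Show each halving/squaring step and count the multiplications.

Computing 9^26 by squaring (build up from 9^1; each line after the first costs one multiplication):

9^1 = 9
9^2 = (9^1)^2 = 9^2 = 81
9^3 = 9 * 9^2 = 9 * 81 = 729
9^6 = (9^3)^2 = 729^2 = 531441
9^12 = (9^6)^2 = 531441^2 = 282429536481
9^13 = 9 * 9^12 = 9 * 282429536481 = 2541865828329
9^26 = (9^13)^2 = 2541865828329^2 = 6461081889226673298932241

Result: 6461081889226673298932241
Multiplications needed: 6 (6 lines after 9^1)

9^26 = 6461081889226673298932241. Using exponentiation by squaring, this requires 6 multiplications. The key idea: if the exponent is even, square the half-power; if odd, multiply by the base once.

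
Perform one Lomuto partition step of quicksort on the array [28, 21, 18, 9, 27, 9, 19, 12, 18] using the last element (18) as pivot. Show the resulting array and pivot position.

Lomuto partition with pivot = 18:

Initial array: [28, 21, 18, 9, 27, 9, 19, 12, 18]

arr[0]=28 > 18: no swap
arr[1]=21 > 18: no swap
arr[2]=18 <= 18: swap with position 0, array becomes [18, 21, 28, 9, 27, 9, 19, 12, 18]
arr[3]=9 <= 18: swap with position 1, array becomes [18, 9, 28, 21, 27, 9, 19, 12, 18]
arr[4]=27 > 18: no swap
arr[5]=9 <= 18: swap with position 2, array becomes [18, 9, 9, 21, 27, 28, 19, 12, 18]
arr[6]=19 > 18: no swap
arr[7]=12 <= 18: swap with position 3, array becomes [18, 9, 9, 12, 27, 28, 19, 21, 18]

Place pivot at position 4: [18, 9, 9, 12, 18, 28, 19, 21, 27]
Pivot position: 4

After partitioning with pivot 18, the array becomes [18, 9, 9, 12, 18, 28, 19, 21, 27]. The pivot is placed at index 4. All elements to the left of the pivot are <= 18, and all elements to the right are > 18.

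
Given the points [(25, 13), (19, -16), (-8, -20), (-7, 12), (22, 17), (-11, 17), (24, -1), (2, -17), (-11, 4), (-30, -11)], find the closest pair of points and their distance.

Computing all pairwise distances among 10 points:

d((25, 13), (19, -16)) = 29.6142
d((25, 13), (-8, -20)) = 46.669
d((25, 13), (-7, 12)) = 32.0156
d((25, 13), (22, 17)) = 5.0 <-- minimum
d((25, 13), (-11, 17)) = 36.2215
d((25, 13), (24, -1)) = 14.0357
d((25, 13), (2, -17)) = 37.8021
d((25, 13), (-11, 4)) = 37.108
d((25, 13), (-30, -11)) = 60.0083
d((19, -16), (-8, -20)) = 27.2947
d((19, -16), (-7, 12)) = 38.2099
d((19, -16), (22, 17)) = 33.1361
d((19, -16), (-11, 17)) = 44.5982
d((19, -16), (24, -1)) = 15.8114
d((19, -16), (2, -17)) = 17.0294
d((19, -16), (-11, 4)) = 36.0555
d((19, -16), (-30, -11)) = 49.2544
d((-8, -20), (-7, 12)) = 32.0156
d((-8, -20), (22, 17)) = 47.634
d((-8, -20), (-11, 17)) = 37.1214
d((-8, -20), (24, -1)) = 37.2156
d((-8, -20), (2, -17)) = 10.4403
d((-8, -20), (-11, 4)) = 24.1868
d((-8, -20), (-30, -11)) = 23.7697
d((-7, 12), (22, 17)) = 29.4279
d((-7, 12), (-11, 17)) = 6.4031
d((-7, 12), (24, -1)) = 33.6155
d((-7, 12), (2, -17)) = 30.3645
d((-7, 12), (-11, 4)) = 8.9443
d((-7, 12), (-30, -11)) = 32.5269
d((22, 17), (-11, 17)) = 33.0
d((22, 17), (24, -1)) = 18.1108
d((22, 17), (2, -17)) = 39.4462
d((22, 17), (-11, 4)) = 35.4683
d((22, 17), (-30, -11)) = 59.0593
d((-11, 17), (24, -1)) = 39.3573
d((-11, 17), (2, -17)) = 36.4005
d((-11, 17), (-11, 4)) = 13.0
d((-11, 17), (-30, -11)) = 33.8378
d((24, -1), (2, -17)) = 27.2029
d((24, -1), (-11, 4)) = 35.3553
d((24, -1), (-30, -11)) = 54.9181
d((2, -17), (-11, 4)) = 24.6982
d((2, -17), (-30, -11)) = 32.5576
d((-11, 4), (-30, -11)) = 24.2074

Closest pair: (25, 13) and (22, 17) with distance 5.0

The closest pair is (25, 13) and (22, 17) with Euclidean distance 5.0. For 10 points, brute-force pairwise comparison is shown above. For large n, the divide-and-conquer algorithm (sort by x, recurse on halves, check the dividing strip) achieves O(n log n).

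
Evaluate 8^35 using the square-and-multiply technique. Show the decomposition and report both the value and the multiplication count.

Computing 8^35 by squaring (build up from 8^1; each line after the first costs one multiplication):

8^1 = 8
8^2 = (8^1)^2 = 8^2 = 64
8^4 = (8^2)^2 = 64^2 = 4096
8^8 = (8^4)^2 = 4096^2 = 16777216
8^16 = (8^8)^2 = 16777216^2 = 281474976710656
8^17 = 8 * 8^16 = 8 * 281474976710656 = 2251799813685248
8^34 = (8^17)^2 = 2251799813685248^2 = 5070602400912917605986812821504
8^35 = 8 * 8^34 = 8 * 5070602400912917605986812821504 = 40564819207303340847894502572032

Result: 40564819207303340847894502572032
Multiplications needed: 7 (7 lines after 8^1)

8^35 = 40564819207303340847894502572032. Using exponentiation by squaring, this requires 7 multiplications. The key idea: if the exponent is even, square the half-power; if odd, multiply by the base once.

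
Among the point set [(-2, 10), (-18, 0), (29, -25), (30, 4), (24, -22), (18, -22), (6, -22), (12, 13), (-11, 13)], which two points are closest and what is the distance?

Computing all pairwise distances among 9 points:

d((-2, 10), (-18, 0)) = 18.868
d((-2, 10), (29, -25)) = 46.7547
d((-2, 10), (30, 4)) = 32.5576
d((-2, 10), (24, -22)) = 41.2311
d((-2, 10), (18, -22)) = 37.7359
d((-2, 10), (6, -22)) = 32.9848
d((-2, 10), (12, 13)) = 14.3178
d((-2, 10), (-11, 13)) = 9.4868
d((-18, 0), (29, -25)) = 53.2353
d((-18, 0), (30, 4)) = 48.1664
d((-18, 0), (24, -22)) = 47.4131
d((-18, 0), (18, -22)) = 42.19
d((-18, 0), (6, -22)) = 32.5576
d((-18, 0), (12, 13)) = 32.6956
d((-18, 0), (-11, 13)) = 14.7648
d((29, -25), (30, 4)) = 29.0172
d((29, -25), (24, -22)) = 5.831 <-- minimum
d((29, -25), (18, -22)) = 11.4018
d((29, -25), (6, -22)) = 23.1948
d((29, -25), (12, 13)) = 41.6293
d((29, -25), (-11, 13)) = 55.1725
d((30, 4), (24, -22)) = 26.6833
d((30, 4), (18, -22)) = 28.6356
d((30, 4), (6, -22)) = 35.3836
d((30, 4), (12, 13)) = 20.1246
d((30, 4), (-11, 13)) = 41.9762
d((24, -22), (18, -22)) = 6.0
d((24, -22), (6, -22)) = 18.0
d((24, -22), (12, 13)) = 37.0
d((24, -22), (-11, 13)) = 49.4975
d((18, -22), (6, -22)) = 12.0
d((18, -22), (12, 13)) = 35.5106
d((18, -22), (-11, 13)) = 45.4533
d((6, -22), (12, 13)) = 35.5106
d((6, -22), (-11, 13)) = 38.9102
d((12, 13), (-11, 13)) = 23.0

Closest pair: (29, -25) and (24, -22) with distance 5.831

The closest pair is (29, -25) and (24, -22) with Euclidean distance 5.831. For 9 points, brute-force pairwise comparison is shown above. For large n, the divide-and-conquer algorithm (sort by x, recurse on halves, check the dividing strip) achieves O(n log n).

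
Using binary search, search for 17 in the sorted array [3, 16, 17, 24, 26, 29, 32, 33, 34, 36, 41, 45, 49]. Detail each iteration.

Binary search for 17 in [3, 16, 17, 24, 26, 29, 32, 33, 34, 36, 41, 45, 49]:

lo=0, hi=12, mid=6, arr[mid]=32 -> 32 > 17, search left half
lo=0, hi=5, mid=2, arr[mid]=17 -> Found target at index 2!

Binary search finds 17 at index 2 after 2 comparisons. The search repeatedly halves the search space by comparing with the middle element.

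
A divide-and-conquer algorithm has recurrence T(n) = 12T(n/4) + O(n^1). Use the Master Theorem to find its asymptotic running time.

Master Theorem for T(n) = 12T(n/4) + O(n^1):

a = 12, b = 4, c = 1
log_b(a) = log_4(12) = 1.7925

Case 1: c = 1 < log_4(12) = 1.7925
T(n) = O(n^(log_4 12))

For T(n) = 12T(n/4) + O(n^1): log_4(12) = 1.7925. This is Case 1 of the Master Theorem (c < log_b(a), work dominated by leaves), giving O(n^(log_4 12)).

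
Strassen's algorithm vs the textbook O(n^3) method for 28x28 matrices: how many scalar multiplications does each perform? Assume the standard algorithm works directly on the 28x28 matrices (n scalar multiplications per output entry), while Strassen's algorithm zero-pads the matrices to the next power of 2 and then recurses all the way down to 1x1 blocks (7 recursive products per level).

Matrix multiplication for 28x28 matrices:

Strassen's algorithm requires power-of-2 dimensions. Pad 28x28 to 32x32 (next power of 2).

Standard algorithm: 28^3 = 21952 multiplications
Strassen's algorithm: 7^(log2(32)) = 7^5 = 16807 multiplications
Savings: 21952 - 16807 = 5145 multiplications

Standard: 21952 multiplications (28^3). Strassen: 16807 multiplications (7^5, after padding to 32x32). Strassen reduces 8 recursive multiplications to 7 at each level.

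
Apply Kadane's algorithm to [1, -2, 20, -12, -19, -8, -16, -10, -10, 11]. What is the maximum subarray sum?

Using Kadane's algorithm on [1, -2, 20, -12, -19, -8, -16, -10, -10, 11]:

Scanning through the array:
Position 1 (value -2): max_ending_here = -1, max_so_far = 1
Position 2 (value 20): max_ending_here = 20, max_so_far = 20
Position 3 (value -12): max_ending_here = 8, max_so_far = 20
Position 4 (value -19): max_ending_here = -11, max_so_far = 20
Position 5 (value -8): max_ending_here = -8, max_so_far = 20
Position 6 (value -16): max_ending_here = -16, max_so_far = 20
Position 7 (value -10): max_ending_here = -10, max_so_far = 20
Position 8 (value -10): max_ending_here = -10, max_so_far = 20
Position 9 (value 11): max_ending_here = 11, max_so_far = 20

Maximum subarray: [20]
Maximum sum: 20

The maximum subarray is [20] with sum 20. This subarray runs from index 2 to index 2.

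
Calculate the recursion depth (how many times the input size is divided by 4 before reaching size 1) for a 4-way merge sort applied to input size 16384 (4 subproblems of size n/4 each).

For divide and conquer with division factor 4:

Problem sizes at each level:
Level 0: 16384
Level 1: 4096
Level 2: 1024
Level 3: 256
Level 4: 64
Level 5: 16
Level 6: 4
Level 7: 1

The root is level 0 and the size-1 base case is level 7 (the tree spans levels 0 through 7, i.e. 8 levels counting the root), so the depth is the number of divisions: log_4(16384) = 7

The recursion tree depth is log_4(16384) = 7. At each level, the problem size is divided by 4, so it takes 7 divisions to reduce to a base case of size 1. The algorithm makes 4 recursive calls at each level.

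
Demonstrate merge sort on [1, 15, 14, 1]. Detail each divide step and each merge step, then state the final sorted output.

Merge sort trace:

Split: [1, 15, 14, 1] -> [1, 15] and [14, 1]
  Split: [1, 15] -> [1] and [15]
  Merge: [1] + [15] -> [1, 15]
  Split: [14, 1] -> [14] and [1]
  Merge: [14] + [1] -> [1, 14]
Merge: [1, 15] + [1, 14] -> [1, 1, 14, 15]

Final sorted array: [1, 1, 14, 15]

The merge sort proceeds by recursively splitting the array and merging sorted halves.
After all merges, the sorted array is [1, 1, 14, 15].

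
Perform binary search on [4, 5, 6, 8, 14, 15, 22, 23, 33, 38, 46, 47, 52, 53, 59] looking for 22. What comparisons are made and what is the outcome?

Binary search for 22 in [4, 5, 6, 8, 14, 15, 22, 23, 33, 38, 46, 47, 52, 53, 59]:

lo=0, hi=14, mid=7, arr[mid]=23 -> 23 > 22, search left half
lo=0, hi=6, mid=3, arr[mid]=8 -> 8 < 22, search right half
lo=4, hi=6, mid=5, arr[mid]=15 -> 15 < 22, search right half
lo=6, hi=6, mid=6, arr[mid]=22 -> Found target at index 6!

Binary search finds 22 at index 6 after 4 comparisons. The search repeatedly halves the search space by comparing with the middle element.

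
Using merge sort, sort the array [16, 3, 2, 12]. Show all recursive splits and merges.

Merge sort trace:

Split: [16, 3, 2, 12] -> [16, 3] and [2, 12]
  Split: [16, 3] -> [16] and [3]
  Merge: [16] + [3] -> [3, 16]
  Split: [2, 12] -> [2] and [12]
  Merge: [2] + [12] -> [2, 12]
Merge: [3, 16] + [2, 12] -> [2, 3, 12, 16]

Final sorted array: [2, 3, 12, 16]

The merge sort proceeds by recursively splitting the array and merging sorted halves.
After all merges, the sorted array is [2, 3, 12, 16].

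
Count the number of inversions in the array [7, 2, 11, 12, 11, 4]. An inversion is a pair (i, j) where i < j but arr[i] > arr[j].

Finding inversions in [7, 2, 11, 12, 11, 4]:

(0, 1): arr[0]=7 > arr[1]=2
(0, 5): arr[0]=7 > arr[5]=4
(2, 5): arr[2]=11 > arr[5]=4
(3, 4): arr[3]=12 > arr[4]=11
(3, 5): arr[3]=12 > arr[5]=4
(4, 5): arr[4]=11 > arr[5]=4

Total inversions: 6

The array has 6 inversion(s): (0,1), (0,5), (2,5), (3,4), (3,5), (4,5). Each pair (i,j) satisfies i < j and arr[i] > arr[j].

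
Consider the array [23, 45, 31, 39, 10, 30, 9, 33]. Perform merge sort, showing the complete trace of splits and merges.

Merge sort trace:

Split: [23, 45, 31, 39, 10, 30, 9, 33] -> [23, 45, 31, 39] and [10, 30, 9, 33]
  Split: [23, 45, 31, 39] -> [23, 45] and [31, 39]
    Split: [23, 45] -> [23] and [45]
    Merge: [23] + [45] -> [23, 45]
    Split: [31, 39] -> [31] and [39]
    Merge: [31] + [39] -> [31, 39]
  Merge: [23, 45] + [31, 39] -> [23, 31, 39, 45]
  Split: [10, 30, 9, 33] -> [10, 30] and [9, 33]
    Split: [10, 30] -> [10] and [30]
    Merge: [10] + [30] -> [10, 30]
    Split: [9, 33] -> [9] and [33]
    Merge: [9] + [33] -> [9, 33]
  Merge: [10, 30] + [9, 33] -> [9, 10, 30, 33]
Merge: [23, 31, 39, 45] + [9, 10, 30, 33] -> [9, 10, 23, 30, 31, 33, 39, 45]

Final sorted array: [9, 10, 23, 30, 31, 33, 39, 45]

The merge sort proceeds by recursively splitting the array and merging sorted halves.
After all merges, the sorted array is [9, 10, 23, 30, 31, 33, 39, 45].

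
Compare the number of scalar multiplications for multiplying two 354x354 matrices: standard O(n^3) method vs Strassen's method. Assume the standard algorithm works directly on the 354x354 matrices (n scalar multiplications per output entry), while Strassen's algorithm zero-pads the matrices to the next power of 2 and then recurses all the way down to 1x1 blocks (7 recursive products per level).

Matrix multiplication for 354x354 matrices:

Strassen's algorithm requires power-of-2 dimensions. Pad 354x354 to 512x512 (next power of 2).

Standard algorithm: 354^3 = 44361864 multiplications
Strassen's algorithm: 7^(log2(512)) = 7^9 = 40353607 multiplications
Savings: 44361864 - 40353607 = 4008257 multiplications

Standard: 44361864 multiplications (354^3). Strassen: 40353607 multiplications (7^9, after padding to 512x512). Strassen reduces 8 recursive multiplications to 7 at each level.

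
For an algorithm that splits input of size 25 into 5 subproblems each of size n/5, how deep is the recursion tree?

For divide and conquer with division factor 5:

Problem sizes at each level:
Level 0: 25
Level 1: 5
Level 2: 1

The root is level 0 and the size-1 base case is level 2 (the tree spans levels 0 through 2, i.e. 3 levels counting the root), so the depth is the number of divisions: log_5(25) = 2

The recursion tree depth is log_5(25) = 2. At each level, the problem size is divided by 5, so it takes 2 divisions to reduce to a base case of size 1. The algorithm makes 5 recursive calls at each level.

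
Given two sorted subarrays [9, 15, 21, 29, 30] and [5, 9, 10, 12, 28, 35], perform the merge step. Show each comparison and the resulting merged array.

Merging process:

Compare 9 vs 5: take 5 from right. Merged: [5]
Compare 9 vs 9: take 9 from left. Merged: [5, 9]
Compare 15 vs 9: take 9 from right. Merged: [5, 9, 9]
Compare 15 vs 10: take 10 from right. Merged: [5, 9, 9, 10]
Compare 15 vs 12: take 12 from right. Merged: [5, 9, 9, 10, 12]
Compare 15 vs 28: take 15 from left. Merged: [5, 9, 9, 10, 12, 15]
Compare 21 vs 28: take 21 from left. Merged: [5, 9, 9, 10, 12, 15, 21]
Compare 29 vs 28: take 28 from right. Merged: [5, 9, 9, 10, 12, 15, 21, 28]
Compare 29 vs 35: take 29 from left. Merged: [5, 9, 9, 10, 12, 15, 21, 28, 29]
Compare 30 vs 35: take 30 from left. Merged: [5, 9, 9, 10, 12, 15, 21, 28, 29, 30]
Append remaining from right: [35]. Merged: [5, 9, 9, 10, 12, 15, 21, 28, 29, 30, 35]

Final merged array: [5, 9, 9, 10, 12, 15, 21, 28, 29, 30, 35]
Total comparisons: 10

The merged array is [5, 9, 9, 10, 12, 15, 21, 28, 29, 30, 35], requiring 10 comparisons. The merge step runs in O(n) time where n is the total number of elements.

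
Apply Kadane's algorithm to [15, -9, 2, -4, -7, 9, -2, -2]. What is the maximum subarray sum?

Using Kadane's algorithm on [15, -9, 2, -4, -7, 9, -2, -2]:

Scanning through the array:
Position 1 (value -9): max_ending_here = 6, max_so_far = 15
Position 2 (value 2): max_ending_here = 8, max_so_far = 15
Position 3 (value -4): max_ending_here = 4, max_so_far = 15
Position 4 (value -7): max_ending_here = -3, max_so_far = 15
Position 5 (value 9): max_ending_here = 9, max_so_far = 15
Position 6 (value -2): max_ending_here = 7, max_so_far = 15
Position 7 (value -2): max_ending_here = 5, max_so_far = 15

Maximum subarray: [15]
Maximum sum: 15

The maximum subarray is [15] with sum 15. This subarray runs from index 0 to index 0.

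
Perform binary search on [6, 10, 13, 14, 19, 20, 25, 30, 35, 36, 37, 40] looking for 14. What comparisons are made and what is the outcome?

Binary search for 14 in [6, 10, 13, 14, 19, 20, 25, 30, 35, 36, 37, 40]:

lo=0, hi=11, mid=5, arr[mid]=20 -> 20 > 14, search left half
lo=0, hi=4, mid=2, arr[mid]=13 -> 13 < 14, search right half
lo=3, hi=4, mid=3, arr[mid]=14 -> Found target at index 3!

Binary search finds 14 at index 3 after 3 comparisons. The search repeatedly halves the search space by comparing with the middle element.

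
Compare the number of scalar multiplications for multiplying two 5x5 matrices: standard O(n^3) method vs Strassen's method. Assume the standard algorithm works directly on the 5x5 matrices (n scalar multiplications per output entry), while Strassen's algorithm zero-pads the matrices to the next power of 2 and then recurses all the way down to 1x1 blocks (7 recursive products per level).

Matrix multiplication for 5x5 matrices:

Strassen's algorithm requires power-of-2 dimensions. Pad 5x5 to 8x8 (next power of 2).

Standard algorithm: 5^3 = 125 multiplications
Strassen's algorithm: 7^(log2(8)) = 7^3 = 343 multiplications
Difference: 125 - 343 = -218 (Strassen uses MORE here due to padding overhead — for small or just-over-power-of-2 n, padding can outweigh the per-level savings)

Standard: 125 multiplications (5^3). Strassen: 343 multiplications (7^3, after padding to 8x8). Strassen reduces 8 recursive multiplications to 7 at each level.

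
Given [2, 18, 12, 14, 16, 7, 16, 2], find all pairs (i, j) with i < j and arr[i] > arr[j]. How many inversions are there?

Finding inversions in [2, 18, 12, 14, 16, 7, 16, 2]:

(1, 2): arr[1]=18 > arr[2]=12
(1, 3): arr[1]=18 > arr[3]=14
(1, 4): arr[1]=18 > arr[4]=16
(1, 5): arr[1]=18 > arr[5]=7
(1, 6): arr[1]=18 > arr[6]=16
(1, 7): arr[1]=18 > arr[7]=2
(2, 5): arr[2]=12 > arr[5]=7
(2, 7): arr[2]=12 > arr[7]=2
(3, 5): arr[3]=14 > arr[5]=7
(3, 7): arr[3]=14 > arr[7]=2
(4, 5): arr[4]=16 > arr[5]=7
(4, 7): arr[4]=16 > arr[7]=2
(5, 7): arr[5]=7 > arr[7]=2
(6, 7): arr[6]=16 > arr[7]=2

Total inversions: 14

The array has 14 inversion(s): (1,2), (1,3), (1,4), (1,5), (1,6), (1,7), (2,5), (2,7), (3,5), (3,7), (4,5), (4,7), (5,7), (6,7). Each pair (i,j) satisfies i < j and arr[i] > arr[j].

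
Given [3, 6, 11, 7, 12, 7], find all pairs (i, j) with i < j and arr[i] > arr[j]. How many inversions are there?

Finding inversions in [3, 6, 11, 7, 12, 7]:

(2, 3): arr[2]=11 > arr[3]=7
(2, 5): arr[2]=11 > arr[5]=7
(4, 5): arr[4]=12 > arr[5]=7

Total inversions: 3

The array has 3 inversion(s): (2,3), (2,5), (4,5). Each pair (i,j) satisfies i < j and arr[i] > arr[j].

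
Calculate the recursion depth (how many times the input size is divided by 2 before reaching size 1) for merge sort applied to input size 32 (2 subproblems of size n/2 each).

For divide and conquer with division factor 2:

Problem sizes at each level:
Level 0: 32
Level 1: 16
Level 2: 8
Level 3: 4
Level 4: 2
Level 5: 1

The root is level 0 and the size-1 base case is level 5 (the tree spans levels 0 through 5, i.e. 6 levels counting the root), so the depth is the number of divisions: log_2(32) = 5

The recursion tree depth is log_2(32) = 5. At each level, the problem size is divided by 2, so it takes 5 divisions to reduce to a base case of size 1. The algorithm makes 2 recursive calls at each level.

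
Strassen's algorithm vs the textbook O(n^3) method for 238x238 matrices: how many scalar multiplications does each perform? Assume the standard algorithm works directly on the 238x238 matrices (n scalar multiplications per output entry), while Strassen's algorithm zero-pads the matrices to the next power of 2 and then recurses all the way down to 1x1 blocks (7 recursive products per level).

Matrix multiplication for 238x238 matrices:

Strassen's algorithm requires power-of-2 dimensions. Pad 238x238 to 256x256 (next power of 2).

Standard algorithm: 238^3 = 13481272 multiplications
Strassen's algorithm: 7^(log2(256)) = 7^8 = 5764801 multiplications
Savings: 13481272 - 5764801 = 7716471 multiplications

Standard: 13481272 multiplications (238^3). Strassen: 5764801 multiplications (7^8, after padding to 256x256). Strassen reduces 8 recursive multiplications to 7 at each level.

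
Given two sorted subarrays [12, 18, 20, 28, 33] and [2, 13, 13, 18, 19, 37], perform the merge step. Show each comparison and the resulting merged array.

Merging process:

Compare 12 vs 2: take 2 from right. Merged: [2]
Compare 12 vs 13: take 12 from left. Merged: [2, 12]
Compare 18 vs 13: take 13 from right. Merged: [2, 12, 13]
Compare 18 vs 13: take 13 from right. Merged: [2, 12, 13, 13]
Compare 18 vs 18: take 18 from left. Merged: [2, 12, 13, 13, 18]
Compare 20 vs 18: take 18 from right. Merged: [2, 12, 13, 13, 18, 18]
Compare 20 vs 19: take 19 from right. Merged: [2, 12, 13, 13, 18, 18, 19]
Compare 20 vs 37: take 20 from left. Merged: [2, 12, 13, 13, 18, 18, 19, 20]
Compare 28 vs 37: take 28 from left. Merged: [2, 12, 13, 13, 18, 18, 19, 20, 28]
Compare 33 vs 37: take 33 from left. Merged: [2, 12, 13, 13, 18, 18, 19, 20, 28, 33]
Append remaining from right: [37]. Merged: [2, 12, 13, 13, 18, 18, 19, 20, 28, 33, 37]

Final merged array: [2, 12, 13, 13, 18, 18, 19, 20, 28, 33, 37]
Total comparisons: 10

The merged array is [2, 12, 13, 13, 18, 18, 19, 20, 28, 33, 37], requiring 10 comparisons. The merge step runs in O(n) time where n is the total number of elements.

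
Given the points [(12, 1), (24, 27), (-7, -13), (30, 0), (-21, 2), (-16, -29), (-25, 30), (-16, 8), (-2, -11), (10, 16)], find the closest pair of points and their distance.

Computing all pairwise distances among 10 points:

d((12, 1), (24, 27)) = 28.6356
d((12, 1), (-7, -13)) = 23.6008
d((12, 1), (30, 0)) = 18.0278
d((12, 1), (-21, 2)) = 33.0151
d((12, 1), (-16, -29)) = 41.0366
d((12, 1), (-25, 30)) = 47.0106
d((12, 1), (-16, 8)) = 28.8617
d((12, 1), (-2, -11)) = 18.4391
d((12, 1), (10, 16)) = 15.1327
d((24, 27), (-7, -13)) = 50.6063
d((24, 27), (30, 0)) = 27.6586
d((24, 27), (-21, 2)) = 51.4782
d((24, 27), (-16, -29)) = 68.8186
d((24, 27), (-25, 30)) = 49.0918
d((24, 27), (-16, 8)) = 44.2832
d((24, 27), (-2, -11)) = 46.0435
d((24, 27), (10, 16)) = 17.8045
d((-7, -13), (30, 0)) = 39.2173
d((-7, -13), (-21, 2)) = 20.5183
d((-7, -13), (-16, -29)) = 18.3576
d((-7, -13), (-25, 30)) = 46.6154
d((-7, -13), (-16, 8)) = 22.8473
d((-7, -13), (-2, -11)) = 5.3852 <-- minimum
d((-7, -13), (10, 16)) = 33.6155
d((30, 0), (-21, 2)) = 51.0392
d((30, 0), (-16, -29)) = 54.3783
d((30, 0), (-25, 30)) = 62.6498
d((30, 0), (-16, 8)) = 46.6905
d((30, 0), (-2, -11)) = 33.8378
d((30, 0), (10, 16)) = 25.6125
d((-21, 2), (-16, -29)) = 31.4006
d((-21, 2), (-25, 30)) = 28.2843
d((-21, 2), (-16, 8)) = 7.8102
d((-21, 2), (-2, -11)) = 23.0217
d((-21, 2), (10, 16)) = 34.0147
d((-16, -29), (-25, 30)) = 59.6825
d((-16, -29), (-16, 8)) = 37.0
d((-16, -29), (-2, -11)) = 22.8035
d((-16, -29), (10, 16)) = 51.9711
d((-25, 30), (-16, 8)) = 23.7697
d((-25, 30), (-2, -11)) = 47.0106
d((-25, 30), (10, 16)) = 37.6962
d((-16, 8), (-2, -11)) = 23.6008
d((-16, 8), (10, 16)) = 27.2029
d((-2, -11), (10, 16)) = 29.5466

Closest pair: (-7, -13) and (-2, -11) with distance 5.3852

The closest pair is (-7, -13) and (-2, -11) with Euclidean distance 5.3852. For 10 points, brute-force pairwise comparison is shown above. For large n, the divide-and-conquer algorithm (sort by x, recurse on halves, check the dividing strip) achieves O(n log n).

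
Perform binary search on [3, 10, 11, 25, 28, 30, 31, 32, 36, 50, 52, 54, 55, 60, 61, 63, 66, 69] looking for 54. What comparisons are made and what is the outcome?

Binary search for 54 in [3, 10, 11, 25, 28, 30, 31, 32, 36, 50, 52, 54, 55, 60, 61, 63, 66, 69]:

lo=0, hi=17, mid=8, arr[mid]=36 -> 36 < 54, search right half
lo=9, hi=17, mid=13, arr[mid]=60 -> 60 > 54, search left half
lo=9, hi=12, mid=10, arr[mid]=52 -> 52 < 54, search right half
lo=11, hi=12, mid=11, arr[mid]=54 -> Found target at index 11!

Binary search finds 54 at index 11 after 4 comparisons. The search repeatedly halves the search space by comparing with the middle element.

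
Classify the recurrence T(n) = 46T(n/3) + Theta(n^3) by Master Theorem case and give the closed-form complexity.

Master Theorem for T(n) = 46T(n/3) + O(n^3):

a = 46, b = 3, c = 3
log_b(a) = log_3(46) = 3.4850

Case 1: c = 3 < log_3(46) = 3.4850
T(n) = O(n^(log_3 46))

For T(n) = 46T(n/3) + O(n^3): log_3(46) = 3.4850. This is Case 1 of the Master Theorem (c < log_b(a), work dominated by leaves), giving O(n^(log_3 46)).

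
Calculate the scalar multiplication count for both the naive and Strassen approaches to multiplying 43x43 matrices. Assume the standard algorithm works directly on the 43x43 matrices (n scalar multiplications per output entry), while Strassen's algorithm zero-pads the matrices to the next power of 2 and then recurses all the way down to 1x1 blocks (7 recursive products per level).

Matrix multiplication for 43x43 matrices:

Strassen's algorithm requires power-of-2 dimensions. Pad 43x43 to 64x64 (next power of 2).

Standard algorithm: 43^3 = 79507 multiplications
Strassen's algorithm: 7^(log2(64)) = 7^6 = 117649 multiplications
Difference: 79507 - 117649 = -38142 (Strassen uses MORE here due to padding overhead — for small or just-over-power-of-2 n, padding can outweigh the per-level savings)

Standard: 79507 multiplications (43^3). Strassen: 117649 multiplications (7^6, after padding to 64x64). Strassen reduces 8 recursive multiplications to 7 at each level.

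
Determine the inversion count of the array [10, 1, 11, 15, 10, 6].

Finding inversions in [10, 1, 11, 15, 10, 6]:

(0, 1): arr[0]=10 > arr[1]=1
(0, 5): arr[0]=10 > arr[5]=6
(2, 4): arr[2]=11 > arr[4]=10
(2, 5): arr[2]=11 > arr[5]=6
(3, 4): arr[3]=15 > arr[4]=10
(3, 5): arr[3]=15 > arr[5]=6
(4, 5): arr[4]=10 > arr[5]=6

Total inversions: 7

The array has 7 inversion(s): (0,1), (0,5), (2,4), (2,5), (3,4), (3,5), (4,5). Each pair (i,j) satisfies i < j and arr[i] > arr[j].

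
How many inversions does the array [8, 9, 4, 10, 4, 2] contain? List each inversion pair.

Finding inversions in [8, 9, 4, 10, 4, 2]:

(0, 2): arr[0]=8 > arr[2]=4
(0, 4): arr[0]=8 > arr[4]=4
(0, 5): arr[0]=8 > arr[5]=2
(1, 2): arr[1]=9 > arr[2]=4
(1, 4): arr[1]=9 > arr[4]=4
(1, 5): arr[1]=9 > arr[5]=2
(2, 5): arr[2]=4 > arr[5]=2
(3, 4): arr[3]=10 > arr[4]=4
(3, 5): arr[3]=10 > arr[5]=2
(4, 5): arr[4]=4 > arr[5]=2

Total inversions: 10

The array has 10 inversion(s): (0,2), (0,4), (0,5), (1,2), (1,4), (1,5), (2,5), (3,4), (3,5), (4,5). Each pair (i,j) satisfies i < j and arr[i] > arr[j].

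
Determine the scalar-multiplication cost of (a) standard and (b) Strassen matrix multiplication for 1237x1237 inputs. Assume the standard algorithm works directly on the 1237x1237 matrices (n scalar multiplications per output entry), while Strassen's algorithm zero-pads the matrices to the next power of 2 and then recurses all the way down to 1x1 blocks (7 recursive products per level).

Matrix multiplication for 1237x1237 matrices:

Strassen's algorithm requires power-of-2 dimensions. Pad 1237x1237 to 2048x2048 (next power of 2).

Standard algorithm: 1237^3 = 1892819053 multiplications
Strassen's algorithm: 7^(log2(2048)) = 7^11 = 1977326743 multiplications
Difference: 1892819053 - 1977326743 = -84507690 (Strassen uses MORE here due to padding overhead — for small or just-over-power-of-2 n, padding can outweigh the per-level savings)

Standard: 1892819053 multiplications (1237^3). Strassen: 1977326743 multiplications (7^11, after padding to 2048x2048). Strassen reduces 8 recursive multiplications to 7 at each level.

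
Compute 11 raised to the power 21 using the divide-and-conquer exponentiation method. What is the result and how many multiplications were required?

Computing 11^21 by squaring (build up from 11^1; each line after the first costs one multiplication):

11^1 = 11
11^2 = (11^1)^2 = 11^2 = 121
11^4 = (11^2)^2 = 121^2 = 14641
11^5 = 11 * 11^4 = 11 * 14641 = 161051
11^10 = (11^5)^2 = 161051^2 = 25937424601
11^20 = (11^10)^2 = 25937424601^2 = 672749994932560009201
11^21 = 11 * 11^20 = 11 * 672749994932560009201 = 7400249944258160101211

Result: 7400249944258160101211
Multiplications needed: 6 (6 lines after 11^1)

11^21 = 7400249944258160101211. Using exponentiation by squaring, this requires 6 multiplications. The key idea: if the exponent is even, square the half-power; if odd, multiply by the base once.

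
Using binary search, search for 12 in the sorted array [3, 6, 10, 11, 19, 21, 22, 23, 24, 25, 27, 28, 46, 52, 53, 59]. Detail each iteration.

Binary search for 12 in [3, 6, 10, 11, 19, 21, 22, 23, 24, 25, 27, 28, 46, 52, 53, 59]:

lo=0, hi=15, mid=7, arr[mid]=23 -> 23 > 12, search left half
lo=0, hi=6, mid=3, arr[mid]=11 -> 11 < 12, search right half
lo=4, hi=6, mid=5, arr[mid]=21 -> 21 > 12, search left half
lo=4, hi=4, mid=4, arr[mid]=19 -> 19 > 12, search left half
lo=4 > hi=3, target 12 not found

Binary search determines that 12 is not in the array after 4 comparisons. The search space was exhausted without finding the target.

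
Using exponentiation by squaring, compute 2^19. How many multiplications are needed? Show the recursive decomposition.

Computing 2^19 by squaring (build up from 2^1; each line after the first costs one multiplication):

2^1 = 2
2^2 = (2^1)^2 = 2^2 = 4
2^4 = (2^2)^2 = 4^2 = 16
2^8 = (2^4)^2 = 16^2 = 256
2^9 = 2 * 2^8 = 2 * 256 = 512
2^18 = (2^9)^2 = 512^2 = 262144
2^19 = 2 * 2^18 = 2 * 262144 = 524288

Result: 524288
Multiplications needed: 6 (6 lines after 2^1)

2^19 = 524288. Using exponentiation by squaring, this requires 6 multiplications. The key idea: if the exponent is even, square the half-power; if odd, multiply by the base once.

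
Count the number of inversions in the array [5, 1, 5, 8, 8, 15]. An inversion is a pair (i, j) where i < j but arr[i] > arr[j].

Finding inversions in [5, 1, 5, 8, 8, 15]:

(0, 1): arr[0]=5 > arr[1]=1

Total inversions: 1

The array has 1 inversion(s): (0,1). Each pair (i,j) satisfies i < j and arr[i] > arr[j].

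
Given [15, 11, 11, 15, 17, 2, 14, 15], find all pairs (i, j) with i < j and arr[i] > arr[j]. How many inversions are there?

Finding inversions in [15, 11, 11, 15, 17, 2, 14, 15]:

(0, 1): arr[0]=15 > arr[1]=11
(0, 2): arr[0]=15 > arr[2]=11
(0, 5): arr[0]=15 > arr[5]=2
(0, 6): arr[0]=15 > arr[6]=14
(1, 5): arr[1]=11 > arr[5]=2
(2, 5): arr[2]=11 > arr[5]=2
(3, 5): arr[3]=15 > arr[5]=2
(3, 6): arr[3]=15 > arr[6]=14
(4, 5): arr[4]=17 > arr[5]=2
(4, 6): arr[4]=17 > arr[6]=14
(4, 7): arr[4]=17 > arr[7]=15

Total inversions: 11

The array has 11 inversion(s): (0,1), (0,2), (0,5), (0,6), (1,5), (2,5), (3,5), (3,6), (4,5), (4,6), (4,7). Each pair (i,j) satisfies i < j and arr[i] > arr[j].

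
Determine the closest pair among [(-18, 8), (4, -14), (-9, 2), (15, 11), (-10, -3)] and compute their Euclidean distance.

Computing all pairwise distances among 5 points:

d((-18, 8), (4, -14)) = 31.1127
d((-18, 8), (-9, 2)) = 10.8167
d((-18, 8), (15, 11)) = 33.1361
d((-18, 8), (-10, -3)) = 13.6015
d((4, -14), (-9, 2)) = 20.6155
d((4, -14), (15, 11)) = 27.313
d((4, -14), (-10, -3)) = 17.8045
d((-9, 2), (15, 11)) = 25.632
d((-9, 2), (-10, -3)) = 5.099 <-- minimum
d((15, 11), (-10, -3)) = 28.6531

Closest pair: (-9, 2) and (-10, -3) with distance 5.099

The closest pair is (-9, 2) and (-10, -3) with Euclidean distance 5.099. For 5 points, brute-force pairwise comparison is shown above. For large n, the divide-and-conquer algorithm (sort by x, recurse on halves, check the dividing strip) achieves O(n log n).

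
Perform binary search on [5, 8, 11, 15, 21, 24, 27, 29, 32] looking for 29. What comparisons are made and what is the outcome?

Binary search for 29 in [5, 8, 11, 15, 21, 24, 27, 29, 32]:

lo=0, hi=8, mid=4, arr[mid]=21 -> 21 < 29, search right half
lo=5, hi=8, mid=6, arr[mid]=27 -> 27 < 29, search right half
lo=7, hi=8, mid=7, arr[mid]=29 -> Found target at index 7!

Binary search finds 29 at index 7 after 3 comparisons. The search repeatedly halves the search space by comparing with the middle element.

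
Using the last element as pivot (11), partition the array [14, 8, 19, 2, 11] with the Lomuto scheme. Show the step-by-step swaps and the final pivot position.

Lomuto partition with pivot = 11:

Initial array: [14, 8, 19, 2, 11]

arr[0]=14 > 11: no swap
arr[1]=8 <= 11: swap with position 0, array becomes [8, 14, 19, 2, 11]
arr[2]=19 > 11: no swap
arr[3]=2 <= 11: swap with position 1, array becomes [8, 2, 19, 14, 11]

Place pivot at position 2: [8, 2, 11, 14, 19]
Pivot position: 2

After partitioning with pivot 11, the array becomes [8, 2, 11, 14, 19]. The pivot is placed at index 2. All elements to the left of the pivot are <= 11, and all elements to the right are > 11.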